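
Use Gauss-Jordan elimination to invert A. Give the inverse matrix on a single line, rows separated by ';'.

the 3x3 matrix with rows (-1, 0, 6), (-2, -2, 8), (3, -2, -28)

inverse = [-6 1 -1; 8/3 -5/6 1/3; -5/6 1/6 -1/6]

Gauss-Jordan on [A | I]:
R1 <- (1/-1)*R1:  [  1   0  -6  |  -1   0   0 ]
R2 <- R2 - (-2)*R1:  [  0  -2  -4  |  -2   1   0 ]
R3 <- R3 - (3)*R1:  [   0   -2  -10  |    3    0    1 ]
R2 <- (1/-2)*R2:  [    0     1     2  |     1  -1/2     0 ]
R3 <- R3 - (-2)*R2:  [  0   0  -6  |   5  -1   1 ]
R3 <- (1/-6)*R3:  [    0     0     1  |  -5/6   1/6  -1/6 ]
R1 <- R1 - (-6)*R3:  [  1   0   0  |  -6   1  -1 ]
R2 <- R2 - (2)*R3:  [    0     1     0  |   8/3  -5/6   1/3 ]
Right block of [I | A^{-1}] is the inverse:
[   -6     1    -1 ]
[  8/3  -5/6   1/3 ]
[ -5/6   1/6  -1/6 ]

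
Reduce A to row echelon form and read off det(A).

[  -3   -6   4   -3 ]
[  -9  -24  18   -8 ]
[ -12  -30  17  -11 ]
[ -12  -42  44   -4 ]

Forward elimination:
R2 <- R2 - (3)*R1:  [  0  -6   6   1 ]
R3 <- R3 - (4)*R1:  [  0  -6   1   1 ]
R4 <- R4 - (4)*R1:  [   0  -18   28    8 ]
R3 <- R3 - (1)*R2:  [  0   0  -5   0 ]
R4 <- R4 - (3)*R2:  [  0   0  10   5 ]
R4 <- R4 - (-2)*R3:  [ 0  0  0  5 ]
Upper-triangular form:
[ -3  -6   4  -3 ]
[  0  -6   6   1 ]
[  0   0  -5   0 ]
[  0   0   0   5 ]
det(A) = (-1)^0 * (-3) * (-6) * (-5) * (5) = -450  (0 row swaps -> sign +1)

det(A) = -450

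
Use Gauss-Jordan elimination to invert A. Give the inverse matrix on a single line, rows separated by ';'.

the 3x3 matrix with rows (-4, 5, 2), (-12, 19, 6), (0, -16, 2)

Gauss-Jordan on [A | I]:
R1 <- (1/-4)*R1:  [    1  -5/4  -1/2  |  -1/4     0     0 ]
R2 <- R2 - (-12)*R1:  [  0   4   0  |  -3   1   0 ]
R2 <- (1/4)*R2:  [    0     1     0  |  -3/4   1/4     0 ]
R1 <- R1 - (-5/4)*R2:  [      1       0    -1/2  |  -19/16    5/16       0 ]
R3 <- R3 - (-16)*R2:  [   0    0    2  |  -12    4    1 ]
R3 <- (1/2)*R3:  [   0    0    1  |   -6    2  1/2 ]
R1 <- R1 - (-1/2)*R3:  [      1       0       0  |  -67/16   21/16     1/4 ]
Right block of [I | A^{-1}] is the inverse:
[ -67/16  21/16  1/4 ]
[   -3/4    1/4    0 ]
[     -6      2  1/2 ]

inverse = [-67/16 21/16 1/4; -3/4 1/4 0; -6 2 1/2]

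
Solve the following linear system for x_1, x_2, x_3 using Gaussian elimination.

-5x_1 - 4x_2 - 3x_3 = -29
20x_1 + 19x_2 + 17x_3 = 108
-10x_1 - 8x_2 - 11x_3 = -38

Forward elimination on [A|b]:
R2 <- R2 - (-4)*R1:  [  0   3   5  -8 ]
R3 <- R3 - (2)*R1:  [  0   0  -5  20 ]
Row echelon form:
[ -5  -4  -3  |  -29 ]
[  0   3   5  |   -8 ]
[  0   0  -5  |   20 ]
Back-substitution:
x_3 = (20) / -5 = -4
x_2 = (-8 - (5)*(-4)) / 3 = 4
x_1 = (-29 - (-4)*(4) - (-3)*(-4)) / -5 = 5

(5, 4, -4)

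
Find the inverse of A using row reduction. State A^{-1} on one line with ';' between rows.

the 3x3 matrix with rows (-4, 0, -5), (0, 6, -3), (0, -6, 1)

Gauss-Jordan on [A | I]:
R1 <- (1/-4)*R1:  [    1     0   5/4  |  -1/4     0     0 ]
R2 <- (1/6)*R2:  [    0     1  -1/2  |     0   1/6     0 ]
R3 <- R3 - (-6)*R2:  [  0   0  -2  |   0   1   1 ]
R3 <- (1/-2)*R3:  [    0     0     1  |     0  -1/2  -1/2 ]
R1 <- R1 - (5/4)*R3:  [    1     0     0  |  -1/4   5/8   5/8 ]
R2 <- R2 - (-1/2)*R3:  [     0      1      0  |      0  -1/12   -1/4 ]
Right block of [I | A^{-1}] is the inverse:
[ -1/4    5/8   5/8 ]
[    0  -1/12  -1/4 ]
[    0   -1/2  -1/2 ]

inverse = [-1/4 5/8 5/8; 0 -1/12 -1/4; 0 -1/2 -1/2]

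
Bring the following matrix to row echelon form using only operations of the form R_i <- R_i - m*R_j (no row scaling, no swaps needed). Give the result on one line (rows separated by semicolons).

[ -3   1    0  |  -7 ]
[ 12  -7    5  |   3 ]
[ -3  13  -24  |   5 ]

REF = [-3 1 0 -7; 0 -3 5 -25; 0 0 -4 -88]

Forward elimination:
R2 <- R2 - (-4)*R1:  [   0   -3    5  -25 ]
R3 <- R3 - (1)*R1:  [   0   12  -24   12 ]
R3 <- R3 - (-4)*R2:  [   0    0   -4  -88 ]
Row echelon form:
[ -3   1   0  |   -7 ]
[  0  -3   5  |  -25 ]
[  0   0  -4  |  -88 ]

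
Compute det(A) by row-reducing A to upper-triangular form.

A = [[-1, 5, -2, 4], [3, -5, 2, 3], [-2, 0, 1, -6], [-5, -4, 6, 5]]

det(A) = -241

Forward elimination:
R2 <- R2 - (-3)*R1:  [  0  10  -4  15 ]
R3 <- R3 - (2)*R1:  [   0  -10    5  -14 ]
R4 <- R4 - (5)*R1:  [   0  -29   16  -15 ]
R3 <- R3 - (-1)*R2:  [ 0  0  1  1 ]
R4 <- R4 - (-29/10)*R2:  [    0     0  22/5  57/2 ]
R4 <- R4 - (22/5)*R3:  [      0       0       0  241/10 ]
Upper-triangular form:
[ -1   5  -2       4 ]
[  0  10  -4      15 ]
[  0   0   1       1 ]
[  0   0   0  241/10 ]
det(A) = (-1)^0 * (-1) * (10) * (1) * (241/10) = -241  (0 row swaps -> sign +1)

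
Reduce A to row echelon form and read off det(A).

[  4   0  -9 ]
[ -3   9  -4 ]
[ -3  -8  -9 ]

Forward elimination:
R2 <- R2 - (-3/4)*R1:  [     0      9  -43/4 ]
R3 <- R3 - (-3/4)*R1:  [     0     -8  -63/4 ]
R3 <- R3 - (-8/9)*R2:  [       0        0  -911/36 ]
Upper-triangular form:
[ 4  0       -9 ]
[ 0  9    -43/4 ]
[ 0  0  -911/36 ]
det(A) = (-1)^0 * (4) * (9) * (-911/36) = -911  (0 row swaps -> sign +1)

det(A) = -911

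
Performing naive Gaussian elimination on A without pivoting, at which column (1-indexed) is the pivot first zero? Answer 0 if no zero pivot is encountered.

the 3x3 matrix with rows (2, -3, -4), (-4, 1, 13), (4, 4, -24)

first zero-pivot column = 0

Naive forward elimination:
R2 <- R2 - (-2)*R1:  [  0  -5   5 ]
R3 <- R3 - (2)*R1:  [   0   10  -16 ]
R3 <- R3 - (-2)*R2:  [  0   0  -6 ]
All pivots nonzero; naive elimination completes without hitting a zero pivot.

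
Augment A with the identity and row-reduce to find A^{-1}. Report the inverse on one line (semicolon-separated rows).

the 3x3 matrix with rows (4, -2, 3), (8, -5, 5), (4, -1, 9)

Gauss-Jordan on [A | I]:
R1 <- (1/4)*R1:  [    1  -1/2   3/4  |   1/4     0     0 ]
R2 <- R2 - (8)*R1:  [  0  -1  -1  |  -2   1   0 ]
R3 <- R3 - (4)*R1:  [  0   1   6  |  -1   0   1 ]
R2 <- (1/-1)*R2:  [  0   1   1  |   2  -1   0 ]
R1 <- R1 - (-1/2)*R2:  [    1     0   5/4  |   5/4  -1/2     0 ]
R3 <- R3 - (1)*R2:  [  0   0   5  |  -3   1   1 ]
R3 <- (1/5)*R3:  [    0     0     1  |  -3/5   1/5   1/5 ]
R1 <- R1 - (5/4)*R3:  [    1     0     0  |     2  -3/4  -1/4 ]
R2 <- R2 - (1)*R3:  [    0     1     0  |  13/5  -6/5  -1/5 ]
Right block of [I | A^{-1}] is the inverse:
[    2  -3/4  -1/4 ]
[ 13/5  -6/5  -1/5 ]
[ -3/5   1/5   1/5 ]

inverse = [2 -3/4 -1/4; 13/5 -6/5 -1/5; -3/5 1/5 1/5]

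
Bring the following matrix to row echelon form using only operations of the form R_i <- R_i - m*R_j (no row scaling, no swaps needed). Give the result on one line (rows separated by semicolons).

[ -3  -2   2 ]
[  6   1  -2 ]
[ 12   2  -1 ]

REF = [-3 -2 2; 0 -3 2; 0 0 3]

Forward elimination:
R2 <- R2 - (-2)*R1:  [  0  -3   2 ]
R3 <- R3 - (-4)*R1:  [  0  -6   7 ]
R3 <- R3 - (2)*R2:  [ 0  0  3 ]
Row echelon form:
[ -3  -2  2 ]
[  0  -3  2 ]
[  0   0  3 ]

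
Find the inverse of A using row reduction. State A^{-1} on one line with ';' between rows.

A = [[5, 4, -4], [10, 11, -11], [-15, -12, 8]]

Gauss-Jordan on [A | I]:
R1 <- (1/5)*R1:  [    1   4/5  -4/5  |   1/5     0     0 ]
R2 <- R2 - (10)*R1:  [  0   3  -3  |  -2   1   0 ]
R3 <- R3 - (-15)*R1:  [  0   0  -4  |   3   0   1 ]
R2 <- (1/3)*R2:  [    0     1    -1  |  -2/3   1/3     0 ]
R1 <- R1 - (4/5)*R2:  [     1      0      0  |  11/15  -4/15      0 ]
R3 <- (1/-4)*R3:  [    0     0     1  |  -3/4     0  -1/4 ]
R2 <- R2 - (-1)*R3:  [      0       1       0  |  -17/12     1/3    -1/4 ]
Right block of [I | A^{-1}] is the inverse:
[  11/15  -4/15     0 ]
[ -17/12    1/3  -1/4 ]
[   -3/4      0  -1/4 ]

inverse = [11/15 -4/15 0; -17/12 1/3 -1/4; -3/4 0 -1/4]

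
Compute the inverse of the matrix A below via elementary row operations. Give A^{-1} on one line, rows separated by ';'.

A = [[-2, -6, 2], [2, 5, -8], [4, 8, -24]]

inverse = [-7 -16 19/4; 2 5 -3/2; -1/2 -1 1/4]

Gauss-Jordan on [A | I]:
R1 <- (1/-2)*R1:  [    1     3    -1  |  -1/2     0     0 ]
R2 <- R2 - (2)*R1:  [  0  -1  -6  |   1   1   0 ]
R3 <- R3 - (4)*R1:  [   0   -4  -20  |    2    0    1 ]
R2 <- (1/-1)*R2:  [  0   1   6  |  -1  -1   0 ]
R1 <- R1 - (3)*R2:  [   1    0  -19  |  5/2    3    0 ]
R3 <- R3 - (-4)*R2:  [  0   0   4  |  -2  -4   1 ]
R3 <- (1/4)*R3:  [    0     0     1  |  -1/2    -1   1/4 ]
R1 <- R1 - (-19)*R3:  [    1     0     0  |    -7   -16  19/4 ]
R2 <- R2 - (6)*R3:  [    0     1     0  |     2     5  -3/2 ]
Right block of [I | A^{-1}] is the inverse:
[   -7  -16  19/4 ]
[    2    5  -3/2 ]
[ -1/2   -1   1/4 ]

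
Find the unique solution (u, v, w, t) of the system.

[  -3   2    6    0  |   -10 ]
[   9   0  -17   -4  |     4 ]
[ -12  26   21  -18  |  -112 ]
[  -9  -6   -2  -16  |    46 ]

Forward elimination on [A|b]:
R2 <- R2 - (-3)*R1:  [   0    6    1   -4  -26 ]
R3 <- R3 - (4)*R1:  [   0   18   -3  -18  -72 ]
R4 <- R4 - (3)*R1:  [   0  -12  -20  -16   76 ]
R3 <- R3 - (3)*R2:  [  0   0  -6  -6   6 ]
R4 <- R4 - (-2)*R2:  [   0    0  -18  -24   24 ]
R4 <- R4 - (3)*R3:  [  0   0   0  -6   6 ]
Row echelon form:
[ -3  2   6   0  |  -10 ]
[  0  6   1  -4  |  -26 ]
[  0  0  -6  -6  |    6 ]
[  0  0   0  -6  |    6 ]
Back-substitution:
t = (6) / -6 = -1
w = (6 - (-6)*(-1)) / -6 = 0
v = (-26 - (1)*(0) - (-4)*(-1)) / 6 = -5
u = (-10 - (2)*(-5) - (6)*(0)) / -3 = 0

(0, -5, 0, -1)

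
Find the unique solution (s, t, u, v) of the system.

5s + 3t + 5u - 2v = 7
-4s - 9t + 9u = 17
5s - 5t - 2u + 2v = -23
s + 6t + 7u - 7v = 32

(-2, 1, 2, -2)

Forward elimination on [A|b]:
R2 <- R2 - (-4/5)*R1:  [     0  -33/5     13   -8/5  113/5 ]
R3 <- R3 - (1)*R1:  [   0   -8   -7    4  -30 ]
R4 <- R4 - (1/5)*R1:  [     0   27/5      6  -33/5  153/5 ]
R3 <- R3 - (40/33)*R2:  [        0         0   -751/33    196/33  -1894/33 ]
R4 <- R4 - (-9/11)*R2:  [      0       0  183/11  -87/11  540/11 ]
R4 <- R4 - (-549/751)*R3:  [         0          0          0  -2679/751   5358/751 ]
Row echelon form:
[ 5      3        5         -2  |         7 ]
[ 0  -33/5       13       -8/5  |     113/5 ]
[ 0      0  -751/33     196/33  |  -1894/33 ]
[ 0      0        0  -2679/751  |  5358/751 ]
Back-substitution:
v = (5358/751) / (-2679/751) = -2
u = (-1894/33 - (196/33)*(-2)) / (-751/33) = 2
t = (113/5 - (13)*(2) - (-8/5)*(-2)) / (-33/5) = 1
s = (7 - (3)*(1) - (5)*(2) - (-2)*(-2)) / 5 = -2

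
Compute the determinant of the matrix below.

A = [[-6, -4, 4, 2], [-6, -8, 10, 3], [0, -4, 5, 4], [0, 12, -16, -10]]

det(A) = 24

Forward elimination:
R2 <- R2 - (1)*R1:  [  0  -4   6   1 ]
R3 <- R3 - (1)*R2:  [  0   0  -1   3 ]
R4 <- R4 - (-3)*R2:  [  0   0   2  -7 ]
R4 <- R4 - (-2)*R3:  [  0   0   0  -1 ]
Upper-triangular form:
[ -6  -4   4   2 ]
[  0  -4   6   1 ]
[  0   0  -1   3 ]
[  0   0   0  -1 ]
det(A) = (-1)^0 * (-6) * (-4) * (-1) * (-1) = 24  (0 row swaps -> sign +1)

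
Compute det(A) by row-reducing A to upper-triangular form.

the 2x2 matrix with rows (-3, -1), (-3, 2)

det(A) = -9

Forward elimination:
R2 <- R2 - (1)*R1:  [ 0  3 ]
Upper-triangular form:
[ -3  -1 ]
[  0   3 ]
det(A) = (-1)^0 * (-3) * (3) = -9  (0 row swaps -> sign +1)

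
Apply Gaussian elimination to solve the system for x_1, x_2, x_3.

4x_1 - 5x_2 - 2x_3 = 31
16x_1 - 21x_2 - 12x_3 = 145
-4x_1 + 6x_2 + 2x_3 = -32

(4, -1, -5)

Forward elimination on [A|b]:
R2 <- R2 - (4)*R1:  [  0  -1  -4  21 ]
R3 <- R3 - (-1)*R1:  [  0   1   0  -1 ]
R3 <- R3 - (-1)*R2:  [  0   0  -4  20 ]
Row echelon form:
[ 4  -5  -2  |  31 ]
[ 0  -1  -4  |  21 ]
[ 0   0  -4  |  20 ]
Back-substitution:
x_3 = (20) / -4 = -5
x_2 = (21 - (-4)*(-5)) / -1 = -1
x_1 = (31 - (-5)*(-1) - (-2)*(-5)) / 4 = 4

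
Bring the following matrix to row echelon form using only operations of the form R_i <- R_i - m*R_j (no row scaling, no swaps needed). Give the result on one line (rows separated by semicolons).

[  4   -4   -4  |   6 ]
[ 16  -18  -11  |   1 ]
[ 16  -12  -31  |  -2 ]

REF = [4 -4 -4 6; 0 -2 5 -23; 0 0 -5 -72]

Forward elimination:
R2 <- R2 - (4)*R1:  [   0   -2    5  -23 ]
R3 <- R3 - (4)*R1:  [   0    4  -15  -26 ]
R3 <- R3 - (-2)*R2:  [   0    0   -5  -72 ]
Row echelon form:
[ 4  -4  -4  |    6 ]
[ 0  -2   5  |  -23 ]
[ 0   0  -5  |  -72 ]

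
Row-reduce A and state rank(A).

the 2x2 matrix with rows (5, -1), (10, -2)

rank(A) = 1

Row reduction:
R2 <- R2 - (2)*R1:  [ 0  0 ]
Row echelon form:
[ 5  -1 ]
[ 0   0 ]
Nonzero rows / pivot columns: 1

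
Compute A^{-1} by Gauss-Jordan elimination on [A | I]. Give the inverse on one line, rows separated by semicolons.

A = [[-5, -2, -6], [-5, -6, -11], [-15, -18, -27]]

Gauss-Jordan on [A | I]:
R1 <- (1/-5)*R1:  [    1   2/5   6/5  |  -1/5     0     0 ]
R2 <- R2 - (-5)*R1:  [  0  -4  -5  |  -1   1   0 ]
R3 <- R3 - (-15)*R1:  [   0  -12   -9  |   -3    0    1 ]
R2 <- (1/-4)*R2:  [    0     1   5/4  |   1/4  -1/4     0 ]
R1 <- R1 - (2/5)*R2:  [     1      0   7/10  |  -3/10   1/10      0 ]
R3 <- R3 - (-12)*R2:  [  0   0   6  |   0  -3   1 ]
R3 <- (1/6)*R3:  [    0     0     1  |     0  -1/2   1/6 ]
R1 <- R1 - (7/10)*R3:  [     1      0      0  |  -3/10   9/20  -7/60 ]
R2 <- R2 - (5/4)*R3:  [     0      1      0  |    1/4    3/8  -5/24 ]
Right block of [I | A^{-1}] is the inverse:
[ -3/10  9/20  -7/60 ]
[   1/4   3/8  -5/24 ]
[     0  -1/2    1/6 ]

inverse = [-3/10 9/20 -7/60; 1/4 3/8 -5/24; 0 -1/2 1/6]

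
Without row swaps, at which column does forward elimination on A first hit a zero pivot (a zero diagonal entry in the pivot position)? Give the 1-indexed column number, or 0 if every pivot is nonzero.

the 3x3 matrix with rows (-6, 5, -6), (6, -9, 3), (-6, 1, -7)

Naive forward elimination:
R2 <- R2 - (-1)*R1:  [  0  -4  -3 ]
R3 <- R3 - (1)*R1:  [  0  -4  -1 ]
R3 <- R3 - (1)*R2:  [ 0  0  2 ]
All pivots nonzero; naive elimination completes without hitting a zero pivot.

first zero-pivot column = 0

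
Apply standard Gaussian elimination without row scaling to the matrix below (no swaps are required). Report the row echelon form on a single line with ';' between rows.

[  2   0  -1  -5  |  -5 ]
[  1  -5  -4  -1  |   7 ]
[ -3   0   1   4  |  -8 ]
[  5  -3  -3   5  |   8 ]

Forward elimination:
R2 <- R2 - (1/2)*R1:  [    0    -5  -7/2   3/2  19/2 ]
R3 <- R3 - (-3/2)*R1:  [     0      0   -1/2   -7/2  -31/2 ]
R4 <- R4 - (5/2)*R1:  [    0    -3  -1/2  35/2  41/2 ]
R4 <- R4 - (3/5)*R2:  [    0     0   8/5  83/5  74/5 ]
R4 <- R4 - (-16/5)*R3:  [      0       0       0    27/5  -174/5 ]
Row echelon form:
[ 2   0    -1    -5  |      -5 ]
[ 0  -5  -7/2   3/2  |    19/2 ]
[ 0   0  -1/2  -7/2  |   -31/2 ]
[ 0   0     0  27/5  |  -174/5 ]

REF = [2 0 -1 -5 -5; 0 -5 -7/2 3/2 19/2; 0 0 -1/2 -7/2 -31/2; 0 0 0 27/5 -174/5]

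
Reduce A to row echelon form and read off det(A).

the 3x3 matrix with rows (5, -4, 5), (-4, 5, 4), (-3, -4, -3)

det(A) = 256

Forward elimination:
R2 <- R2 - (-4/5)*R1:  [   0  9/5    8 ]
R3 <- R3 - (-3/5)*R1:  [     0  -32/5      0 ]
R3 <- R3 - (-32/9)*R2:  [     0      0  256/9 ]
Upper-triangular form:
[ 5   -4      5 ]
[ 0  9/5      8 ]
[ 0    0  256/9 ]
det(A) = (-1)^0 * (5) * (9/5) * (256/9) = 256  (0 row swaps -> sign +1)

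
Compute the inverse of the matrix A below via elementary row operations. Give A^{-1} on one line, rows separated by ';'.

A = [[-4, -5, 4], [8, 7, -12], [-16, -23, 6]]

Gauss-Jordan on [A | I]:
R1 <- (1/-4)*R1:  [    1   5/4    -1  |  -1/4     0     0 ]
R2 <- R2 - (8)*R1:  [  0  -3  -4  |   2   1   0 ]
R3 <- R3 - (-16)*R1:  [   0   -3  -10  |   -4    0    1 ]
R2 <- (1/-3)*R2:  [    0     1   4/3  |  -2/3  -1/3     0 ]
R1 <- R1 - (5/4)*R2:  [    1     0  -8/3  |  7/12  5/12     0 ]
R3 <- R3 - (-3)*R2:  [  0   0  -6  |  -6  -1   1 ]
R3 <- (1/-6)*R3:  [    0     0     1  |     1   1/6  -1/6 ]
R1 <- R1 - (-8/3)*R3:  [     1      0      0  |   13/4  31/36   -4/9 ]
R2 <- R2 - (4/3)*R3:  [    0     1     0  |    -2  -5/9   2/9 ]
Right block of [I | A^{-1}] is the inverse:
[ 13/4  31/36  -4/9 ]
[   -2   -5/9   2/9 ]
[    1    1/6  -1/6 ]

inverse = [13/4 31/36 -4/9; -2 -5/9 2/9; 1 1/6 -1/6]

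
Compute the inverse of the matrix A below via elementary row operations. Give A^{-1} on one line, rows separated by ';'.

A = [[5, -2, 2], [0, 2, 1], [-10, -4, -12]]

inverse = [1/2 4/5 3/20; 1/4 1 1/8; -1/2 -1 -1/4]

Gauss-Jordan on [A | I]:
R1 <- (1/5)*R1:  [    1  -2/5   2/5  |   1/5     0     0 ]
R3 <- R3 - (-10)*R1:  [  0  -8  -8  |   2   0   1 ]
R2 <- (1/2)*R2:  [   0    1  1/2  |    0  1/2    0 ]
R1 <- R1 - (-2/5)*R2:  [   1    0  3/5  |  1/5  1/5    0 ]
R3 <- R3 - (-8)*R2:  [  0   0  -4  |   2   4   1 ]
R3 <- (1/-4)*R3:  [    0     0     1  |  -1/2    -1  -1/4 ]
R1 <- R1 - (3/5)*R3:  [    1     0     0  |   1/2   4/5  3/20 ]
R2 <- R2 - (1/2)*R3:  [   0    1    0  |  1/4    1  1/8 ]
Right block of [I | A^{-1}] is the inverse:
[  1/2  4/5  3/20 ]
[  1/4    1   1/8 ]
[ -1/2   -1  -1/4 ]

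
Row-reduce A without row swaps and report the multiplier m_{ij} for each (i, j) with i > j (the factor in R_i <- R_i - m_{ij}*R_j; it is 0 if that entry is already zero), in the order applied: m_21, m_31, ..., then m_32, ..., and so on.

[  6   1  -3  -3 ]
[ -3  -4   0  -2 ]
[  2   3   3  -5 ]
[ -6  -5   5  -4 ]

multipliers: -1/2, 1/3, -1, -16/21, 8/7, 13/10

Forward elimination:
R2 <- R2 - (-1/2)*R1:  [    0  -7/2  -3/2  -7/2 ]
R3 <- R3 - (1/3)*R1:  [   0  8/3    4   -4 ]
R4 <- R4 - (-1)*R1:  [  0  -4   2  -7 ]
R3 <- R3 - (-16/21)*R2:  [     0      0   20/7  -20/3 ]
R4 <- R4 - (8/7)*R2:  [    0     0  26/7    -3 ]
R4 <- R4 - (13/10)*R3:  [    0     0     0  17/3 ]
Multipliers (in order of application): m_{21} = -1/2, m_{31} = 1/3, m_{41} = -1, m_{32} = -16/21, m_{42} = 8/7, m_{43} = 13/10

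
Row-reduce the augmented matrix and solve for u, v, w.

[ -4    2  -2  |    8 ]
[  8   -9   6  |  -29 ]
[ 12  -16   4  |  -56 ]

Forward elimination on [A|b]:
R2 <- R2 - (-2)*R1:  [   0   -5    2  -13 ]
R3 <- R3 - (-3)*R1:  [   0  -10   -2  -32 ]
R3 <- R3 - (2)*R2:  [  0   0  -6  -6 ]
Row echelon form:
[ -4   2  -2  |    8 ]
[  0  -5   2  |  -13 ]
[  0   0  -6  |   -6 ]
Back-substitution:
w = (-6) / -6 = 1
v = (-13 - (2)*(1)) / -5 = 3
u = (8 - (2)*(3) - (-2)*(1)) / -4 = -1

(-1, 3, 1)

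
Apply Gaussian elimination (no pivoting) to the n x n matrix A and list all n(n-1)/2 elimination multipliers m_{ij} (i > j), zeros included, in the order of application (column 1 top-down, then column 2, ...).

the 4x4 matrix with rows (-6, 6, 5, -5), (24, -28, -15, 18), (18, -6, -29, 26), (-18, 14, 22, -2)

Forward elimination:
R2 <- R2 - (-4)*R1:  [  0  -4   5  -2 ]
R3 <- R3 - (-3)*R1:  [   0   12  -14   11 ]
R4 <- R4 - (3)*R1:  [  0  -4   7  13 ]
R3 <- R3 - (-3)*R2:  [ 0  0  1  5 ]
R4 <- R4 - (1)*R2:  [  0   0   2  15 ]
R4 <- R4 - (2)*R3:  [ 0  0  0  5 ]
Multipliers (in order of application): m_{21} = -4, m_{31} = -3, m_{41} = 3, m_{32} = -3, m_{42} = 1, m_{43} = 2

multipliers: -4, -3, 3, -3, 1, 2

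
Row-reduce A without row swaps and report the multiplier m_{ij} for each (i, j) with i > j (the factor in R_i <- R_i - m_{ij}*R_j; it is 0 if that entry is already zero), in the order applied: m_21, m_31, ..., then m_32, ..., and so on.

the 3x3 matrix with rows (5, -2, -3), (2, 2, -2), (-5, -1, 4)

multipliers: 2/5, -1, -15/14

Forward elimination:
R2 <- R2 - (2/5)*R1:  [    0  14/5  -4/5 ]
R3 <- R3 - (-1)*R1:  [  0  -3   1 ]
R3 <- R3 - (-15/14)*R2:  [   0    0  1/7 ]
Multipliers (in order of application): m_{21} = 2/5, m_{31} = -1, m_{32} = -15/14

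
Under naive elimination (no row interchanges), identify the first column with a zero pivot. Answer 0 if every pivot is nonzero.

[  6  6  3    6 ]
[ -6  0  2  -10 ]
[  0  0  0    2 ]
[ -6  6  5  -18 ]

Naive forward elimination:
R2 <- R2 - (-1)*R1:  [  0   6   5  -4 ]
R4 <- R4 - (-1)*R1:  [   0   12    8  -12 ]
R4 <- R4 - (2)*R2:  [  0   0  -2  -4 ]
Matrix at this point:
[ 6  6   3   6 ]
[ 0  6   5  -4 ]
[ 0  0   0   2 ]
[ 0  0  -2  -4 ]
Pivot entry (3,3) is zero but row 4 has -2 in column 3 -> naive elimination stops; a row interchange (e.g. R3 <-> R4) would be required here.

first zero-pivot column = 3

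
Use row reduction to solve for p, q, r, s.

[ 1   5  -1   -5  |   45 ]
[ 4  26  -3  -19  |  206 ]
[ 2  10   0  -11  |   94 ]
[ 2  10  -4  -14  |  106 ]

(0, 5, 0, -4)

Forward elimination on [A|b]:
R2 <- R2 - (4)*R1:  [  0   6   1   1  26 ]
R3 <- R3 - (2)*R1:  [  0   0   2  -1   4 ]
R4 <- R4 - (2)*R1:  [  0   0  -2  -4  16 ]
R4 <- R4 - (-1)*R3:  [  0   0   0  -5  20 ]
Row echelon form:
[ 1  5  -1  -5  |  45 ]
[ 0  6   1   1  |  26 ]
[ 0  0   2  -1  |   4 ]
[ 0  0   0  -5  |  20 ]
Back-substitution:
s = (20) / -5 = -4
r = (4 - (-1)*(-4)) / 2 = 0
q = (26 - (1)*(0) - (1)*(-4)) / 6 = 5
p = (45 - (5)*(5) - (-1)*(0) - (-5)*(-4)) / 1 = 0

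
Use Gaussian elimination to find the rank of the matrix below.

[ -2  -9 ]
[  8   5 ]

rank(A) = 2

Row reduction:
R2 <- R2 - (-4)*R1:  [   0  -31 ]
Row echelon form:
[ -2   -9 ]
[  0  -31 ]
Nonzero rows / pivot columns: 2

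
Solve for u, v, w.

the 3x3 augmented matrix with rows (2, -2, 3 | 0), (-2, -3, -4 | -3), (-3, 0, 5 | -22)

Forward elimination on [A|b]:
R2 <- R2 - (-1)*R1:  [  0  -5  -1  -3 ]
R3 <- R3 - (-3/2)*R1:  [    0    -3  19/2   -22 ]
R3 <- R3 - (3/5)*R2:  [      0       0  101/10  -101/5 ]
Row echelon form:
[ 2  -2       3  |       0 ]
[ 0  -5      -1  |      -3 ]
[ 0   0  101/10  |  -101/5 ]
Back-substitution:
w = (-101/5) / (101/10) = -2
v = (-3 - (-1)*(-2)) / -5 = 1
u = (0 - (-2)*(1) - (3)*(-2)) / 2 = 4

(4, 1, -2)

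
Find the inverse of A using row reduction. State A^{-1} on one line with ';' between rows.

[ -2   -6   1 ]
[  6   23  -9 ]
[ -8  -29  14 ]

inverse = [-61/40 -11/8 -31/40; 3/10 1/2 3/10; -1/4 1/4 1/4]

Gauss-Jordan on [A | I]:
R1 <- (1/-2)*R1:  [    1     3  -1/2  |  -1/2     0     0 ]
R2 <- R2 - (6)*R1:  [  0   5  -6  |   3   1   0 ]
R3 <- R3 - (-8)*R1:  [  0  -5  10  |  -4   0   1 ]
R2 <- (1/5)*R2:  [    0     1  -6/5  |   3/5   1/5     0 ]
R1 <- R1 - (3)*R2:  [      1       0   31/10  |  -23/10    -3/5       0 ]
R3 <- R3 - (-5)*R2:  [  0   0   4  |  -1   1   1 ]
R3 <- (1/4)*R3:  [    0     0     1  |  -1/4   1/4   1/4 ]
R1 <- R1 - (31/10)*R3:  [      1       0       0  |  -61/40   -11/8  -31/40 ]
R2 <- R2 - (-6/5)*R3:  [    0     1     0  |  3/10   1/2  3/10 ]
Right block of [I | A^{-1}] is the inverse:
[ -61/40  -11/8  -31/40 ]
[   3/10    1/2    3/10 ]
[   -1/4    1/4     1/4 ]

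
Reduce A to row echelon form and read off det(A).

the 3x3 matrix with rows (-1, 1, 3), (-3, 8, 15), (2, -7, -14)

det(A) = 10

Forward elimination:
R2 <- R2 - (3)*R1:  [ 0  5  6 ]
R3 <- R3 - (-2)*R1:  [  0  -5  -8 ]
R3 <- R3 - (-1)*R2:  [  0   0  -2 ]
Upper-triangular form:
[ -1  1   3 ]
[  0  5   6 ]
[  0  0  -2 ]
det(A) = (-1)^0 * (-1) * (5) * (-2) = 10  (0 row swaps -> sign +1)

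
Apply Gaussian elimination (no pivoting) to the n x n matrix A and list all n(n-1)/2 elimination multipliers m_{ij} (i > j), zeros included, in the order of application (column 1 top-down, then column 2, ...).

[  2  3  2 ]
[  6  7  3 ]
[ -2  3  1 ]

multipliers: 3, -1, -3

Forward elimination:
R2 <- R2 - (3)*R1:  [  0  -2  -3 ]
R3 <- R3 - (-1)*R1:  [ 0  6  3 ]
R3 <- R3 - (-3)*R2:  [  0   0  -6 ]
Multipliers (in order of application): m_{21} = 3, m_{31} = -1, m_{32} = -3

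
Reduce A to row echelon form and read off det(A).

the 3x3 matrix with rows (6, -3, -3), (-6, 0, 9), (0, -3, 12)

Forward elimination:
R2 <- R2 - (-1)*R1:  [  0  -3   6 ]
R3 <- R3 - (1)*R2:  [ 0  0  6 ]
Upper-triangular form:
[ 6  -3  -3 ]
[ 0  -3   6 ]
[ 0   0   6 ]
det(A) = (-1)^0 * (6) * (-3) * (6) = -108  (0 row swaps -> sign +1)

det(A) = -108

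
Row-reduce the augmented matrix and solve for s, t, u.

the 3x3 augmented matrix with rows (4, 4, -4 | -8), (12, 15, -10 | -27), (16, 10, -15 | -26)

(-1, -1, 0)

Forward elimination on [A|b]:
R2 <- R2 - (3)*R1:  [  0   3   2  -3 ]
R3 <- R3 - (4)*R1:  [  0  -6   1   6 ]
R3 <- R3 - (-2)*R2:  [ 0  0  5  0 ]
Row echelon form:
[ 4  4  -4  |  -8 ]
[ 0  3   2  |  -3 ]
[ 0  0   5  |   0 ]
Back-substitution:
u = (0) / 5 = 0
t = (-3 - (2)*(0)) / 3 = -1
s = (-8 - (4)*(-1) - (-4)*(0)) / 4 = -1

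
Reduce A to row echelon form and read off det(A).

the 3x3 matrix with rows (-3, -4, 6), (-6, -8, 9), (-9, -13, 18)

Forward elimination:
R2 <- R2 - (2)*R1:  [  0   0  -3 ]
R3 <- R3 - (3)*R1:  [  0  -1   0 ]
R2 <-> R3   (pivot in column 2 was zero)
[ -3  -4   6 ]
[  0  -1   0 ]
[  0   0  -3 ]
Upper-triangular form:
[ -3  -4   6 ]
[  0  -1   0 ]
[  0   0  -3 ]
det(A) = (-1)^1 * (-3) * (-1) * (-3) = 9  (1 row swap -> sign -1)

det(A) = 9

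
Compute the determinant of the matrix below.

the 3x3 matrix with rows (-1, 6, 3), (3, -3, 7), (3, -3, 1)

Forward elimination:
R2 <- R2 - (-3)*R1:  [  0  15  16 ]
R3 <- R3 - (-3)*R1:  [  0  15  10 ]
R3 <- R3 - (1)*R2:  [  0   0  -6 ]
Upper-triangular form:
[ -1   6   3 ]
[  0  15  16 ]
[  0   0  -6 ]
det(A) = (-1)^0 * (-1) * (15) * (-6) = 90  (0 row swaps -> sign +1)

det(A) = 90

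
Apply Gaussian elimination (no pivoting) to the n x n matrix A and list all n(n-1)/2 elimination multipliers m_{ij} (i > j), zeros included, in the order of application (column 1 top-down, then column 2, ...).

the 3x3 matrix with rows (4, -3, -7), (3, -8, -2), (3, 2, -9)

Forward elimination:
R2 <- R2 - (3/4)*R1:  [     0  -23/4   13/4 ]
R3 <- R3 - (3/4)*R1:  [     0   17/4  -15/4 ]
R3 <- R3 - (-17/23)*R2:  [      0       0  -31/23 ]
Multipliers (in order of application): m_{21} = 3/4, m_{31} = 3/4, m_{32} = -17/23

multipliers: 3/4, 3/4, -17/23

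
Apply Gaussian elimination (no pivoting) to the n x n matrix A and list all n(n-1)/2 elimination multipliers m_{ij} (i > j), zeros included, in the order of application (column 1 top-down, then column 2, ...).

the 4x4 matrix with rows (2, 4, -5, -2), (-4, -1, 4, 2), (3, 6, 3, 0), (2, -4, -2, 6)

Forward elimination:
R2 <- R2 - (-2)*R1:  [  0   7  -6  -2 ]
R3 <- R3 - (3/2)*R1:  [    0     0  21/2     3 ]
R4 <- R4 - (1)*R1:  [  0  -8   3   8 ]
R3: entry in column 2 is already 0 -> m_{32} = 0 (no row operation needed)
R4 <- R4 - (-8/7)*R2:  [     0      0  -27/7   40/7 ]
R4 <- R4 - (-18/49)*R3:  [      0       0       0  334/49 ]
Multipliers (in order of application): m_{21} = -2, m_{31} = 3/2, m_{41} = 1, m_{32} = 0, m_{42} = -8/7, m_{43} = -18/49

multipliers: -2, 3/2, 1, 0, -8/7, -18/49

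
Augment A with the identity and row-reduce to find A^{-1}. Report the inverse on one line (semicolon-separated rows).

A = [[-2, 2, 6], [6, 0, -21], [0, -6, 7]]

inverse = [21/8 25/24 7/8; 7/8 7/24 1/8; 3/4 1/4 1/4]

Gauss-Jordan on [A | I]:
R1 <- (1/-2)*R1:  [    1    -1    -3  |  -1/2     0     0 ]
R2 <- R2 - (6)*R1:  [  0   6  -3  |   3   1   0 ]
R2 <- (1/6)*R2:  [    0     1  -1/2  |   1/2   1/6     0 ]
R1 <- R1 - (-1)*R2:  [    1     0  -7/2  |     0   1/6     0 ]
R3 <- R3 - (-6)*R2:  [ 0  0  4  |  3  1  1 ]
R3 <- (1/4)*R3:  [   0    0    1  |  3/4  1/4  1/4 ]
R1 <- R1 - (-7/2)*R3:  [     1      0      0  |   21/8  25/24    7/8 ]
R2 <- R2 - (-1/2)*R3:  [    0     1     0  |   7/8  7/24   1/8 ]
Right block of [I | A^{-1}] is the inverse:
[ 21/8  25/24  7/8 ]
[  7/8   7/24  1/8 ]
[  3/4    1/4  1/4 ]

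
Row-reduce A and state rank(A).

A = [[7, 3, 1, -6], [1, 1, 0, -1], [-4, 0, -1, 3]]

rank(A) = 2

Row reduction:
R2 <- R2 - (1/7)*R1:  [    0   4/7  -1/7  -1/7 ]
R3 <- R3 - (-4/7)*R1:  [    0  12/7  -3/7  -3/7 ]
R3 <- R3 - (3)*R2:  [ 0  0  0  0 ]
Row echelon form:
[ 7    3     1    -6 ]
[ 0  4/7  -1/7  -1/7 ]
[ 0    0     0     0 ]
Nonzero rows / pivot columns: 2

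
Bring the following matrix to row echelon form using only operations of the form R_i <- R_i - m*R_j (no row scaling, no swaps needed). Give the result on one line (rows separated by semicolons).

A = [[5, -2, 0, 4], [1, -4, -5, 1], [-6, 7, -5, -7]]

Forward elimination:
R2 <- R2 - (1/5)*R1:  [     0  -18/5     -5    1/5 ]
R3 <- R3 - (-6/5)*R1:  [     0   23/5     -5  -11/5 ]
R3 <- R3 - (-23/18)*R2:  [       0        0  -205/18   -35/18 ]
Row echelon form:
[ 5     -2        0       4 ]
[ 0  -18/5       -5     1/5 ]
[ 0      0  -205/18  -35/18 ]

REF = [5 -2 0 4; 0 -18/5 -5 1/5; 0 0 -205/18 -35/18]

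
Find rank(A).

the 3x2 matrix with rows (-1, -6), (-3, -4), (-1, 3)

rank(A) = 2

Row reduction:
R2 <- R2 - (3)*R1:  [  0  14 ]
R3 <- R3 - (1)*R1:  [ 0  9 ]
R3 <- R3 - (9/14)*R2:  [ 0  0 ]
Row echelon form:
[ -1  -6 ]
[  0  14 ]
[  0   0 ]
Nonzero rows / pivot columns: 2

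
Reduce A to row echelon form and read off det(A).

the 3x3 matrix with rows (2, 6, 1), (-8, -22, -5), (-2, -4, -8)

det(A) = -24

Forward elimination:
R2 <- R2 - (-4)*R1:  [  0   2  -1 ]
R3 <- R3 - (-1)*R1:  [  0   2  -7 ]
R3 <- R3 - (1)*R2:  [  0   0  -6 ]
Upper-triangular form:
[ 2  6   1 ]
[ 0  2  -1 ]
[ 0  0  -6 ]
det(A) = (-1)^0 * (2) * (2) * (-6) = -24  (0 row swaps -> sign +1)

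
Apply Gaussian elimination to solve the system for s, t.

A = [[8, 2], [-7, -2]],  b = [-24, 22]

Forward elimination on [A|b]:
R2 <- R2 - (-7/8)*R1:  [    0  -1/4     1 ]
Row echelon form:
[ 8     2  |  -24 ]
[ 0  -1/4  |    1 ]
Back-substitution:
t = (1) / (-1/4) = -4
s = (-24 - (2)*(-4)) / 8 = -2

(-2, -4)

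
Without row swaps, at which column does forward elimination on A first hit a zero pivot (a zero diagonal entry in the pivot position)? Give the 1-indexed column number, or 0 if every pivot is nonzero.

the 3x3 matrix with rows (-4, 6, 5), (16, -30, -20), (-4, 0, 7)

Naive forward elimination:
R2 <- R2 - (-4)*R1:  [  0  -6   0 ]
R3 <- R3 - (1)*R1:  [  0  -6   2 ]
R3 <- R3 - (1)*R2:  [ 0  0  2 ]
All pivots nonzero; naive elimination completes without hitting a zero pivot.

first zero-pivot column = 0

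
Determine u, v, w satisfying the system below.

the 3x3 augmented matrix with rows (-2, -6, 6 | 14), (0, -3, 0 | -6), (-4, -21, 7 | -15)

(2, 2, 5)

Forward elimination on [A|b]:
R3 <- R3 - (2)*R1:  [   0   -9   -5  -43 ]
R3 <- R3 - (3)*R2:  [   0    0   -5  -25 ]
Row echelon form:
[ -2  -6   6  |   14 ]
[  0  -3   0  |   -6 ]
[  0   0  -5  |  -25 ]
Back-substitution:
w = (-25) / -5 = 5
v = (-6) / -3 = 2
u = (14 - (-6)*(2) - (6)*(5)) / -2 = 2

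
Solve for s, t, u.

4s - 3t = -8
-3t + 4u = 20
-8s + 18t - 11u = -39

(-2, 0, 5)

Forward elimination on [A|b]:
R3 <- R3 - (-2)*R1:  [   0   12  -11  -55 ]
R3 <- R3 - (-4)*R2:  [  0   0   5  25 ]
Row echelon form:
[ 4  -3  0  |  -8 ]
[ 0  -3  4  |  20 ]
[ 0   0  5  |  25 ]
Back-substitution:
u = (25) / 5 = 5
t = (20 - (4)*(5)) / -3 = 0
s = (-8 - (-3)*(0)) / 4 = -2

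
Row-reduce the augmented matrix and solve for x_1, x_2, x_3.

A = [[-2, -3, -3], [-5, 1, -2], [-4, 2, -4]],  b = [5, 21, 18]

Forward elimination on [A|b]:
R2 <- R2 - (5/2)*R1:  [    0  17/2  11/2  17/2 ]
R3 <- R3 - (2)*R1:  [ 0  8  2  8 ]
R3 <- R3 - (16/17)*R2:  [      0       0  -54/17       0 ]
Row echelon form:
[ -2    -3      -3  |     5 ]
[  0  17/2    11/2  |  17/2 ]
[  0     0  -54/17  |     0 ]
Back-substitution:
x_3 = (0) / (-54/17) = 0
x_2 = (17/2 - (11/2)*(0)) / (17/2) = 1
x_1 = (5 - (-3)*(1) - (-3)*(0)) / -2 = -4

(-4, 1, 0)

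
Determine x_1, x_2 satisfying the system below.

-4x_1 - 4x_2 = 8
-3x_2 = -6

(-4, 2)

Forward elimination on [A|b]:
Row echelon form:
[ -4  -4  |   8 ]
[  0  -3  |  -6 ]
Back-substitution:
x_2 = (-6) / -3 = 2
x_1 = (8 - (-4)*(2)) / -4 = -4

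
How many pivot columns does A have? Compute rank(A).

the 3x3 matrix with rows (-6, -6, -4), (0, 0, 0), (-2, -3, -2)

rank(A) = 2

Row reduction:
R3 <- R3 - (1/3)*R1:  [    0    -1  -2/3 ]
R2 <-> R3   (pivot in column 2 was zero)
[ -6  -6    -4 ]
[  0  -1  -2/3 ]
[  0   0     0 ]
Row echelon form:
[ -6  -6    -4 ]
[  0  -1  -2/3 ]
[  0   0     0 ]
Nonzero rows / pivot columns: 2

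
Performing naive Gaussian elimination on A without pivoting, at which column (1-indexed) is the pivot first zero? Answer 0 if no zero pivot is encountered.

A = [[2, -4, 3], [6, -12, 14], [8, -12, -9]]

Naive forward elimination:
R2 <- R2 - (3)*R1:  [ 0  0  5 ]
R3 <- R3 - (4)*R1:  [   0    4  -21 ]
Matrix at this point:
[ 2  -4    3 ]
[ 0   0    5 ]
[ 0   4  -21 ]
Pivot entry (2,2) is zero but row 3 has 4 in column 2 -> naive elimination stops; a row interchange (e.g. R2 <-> R3) would be required here.

first zero-pivot column = 2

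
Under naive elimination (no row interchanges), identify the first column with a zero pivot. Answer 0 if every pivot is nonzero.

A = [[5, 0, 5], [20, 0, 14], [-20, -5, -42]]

Naive forward elimination:
R2 <- R2 - (4)*R1:  [  0   0  -6 ]
R3 <- R3 - (-4)*R1:  [   0   -5  -22 ]
Matrix at this point:
[ 5   0    5 ]
[ 0   0   -6 ]
[ 0  -5  -22 ]
Pivot entry (2,2) is zero but row 3 has -5 in column 2 -> naive elimination stops; a row interchange (e.g. R2 <-> R3) would be required here.

first zero-pivot column = 2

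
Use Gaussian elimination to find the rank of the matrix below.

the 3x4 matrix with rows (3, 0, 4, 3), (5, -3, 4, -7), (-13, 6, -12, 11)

Row reduction:
R2 <- R2 - (5/3)*R1:  [    0    -3  -8/3   -12 ]
R3 <- R3 - (-13/3)*R1:  [    0     6  16/3    24 ]
R3 <- R3 - (-2)*R2:  [ 0  0  0  0 ]
Row echelon form:
[ 3   0     4    3 ]
[ 0  -3  -8/3  -12 ]
[ 0   0     0    0 ]
Nonzero rows / pivot columns: 2

rank(A) = 2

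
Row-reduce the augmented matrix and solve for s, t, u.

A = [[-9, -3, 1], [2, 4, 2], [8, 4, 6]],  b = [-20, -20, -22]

Forward elimination on [A|b]:
R2 <- R2 - (-2/9)*R1:  [      0    10/3    20/9  -220/9 ]
R3 <- R3 - (-8/9)*R1:  [      0     4/3    62/9  -358/9 ]
R3 <- R3 - (2/5)*R2:  [   0    0    6  -30 ]
Row echelon form:
[ -9    -3     1  |     -20 ]
[  0  10/3  20/9  |  -220/9 ]
[  0     0     6  |     -30 ]
Back-substitution:
u = (-30) / 6 = -5
t = (-220/9 - (20/9)*(-5)) / (10/3) = -4
s = (-20 - (-3)*(-4) - (1)*(-5)) / -9 = 3

(3, -4, -5)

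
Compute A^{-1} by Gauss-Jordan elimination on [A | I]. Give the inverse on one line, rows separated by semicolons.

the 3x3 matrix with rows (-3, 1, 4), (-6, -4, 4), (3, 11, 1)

Gauss-Jordan on [A | I]:
R1 <- (1/-3)*R1:  [    1  -1/3  -4/3  |  -1/3     0     0 ]
R2 <- R2 - (-6)*R1:  [  0  -6  -4  |  -2   1   0 ]
R3 <- R3 - (3)*R1:  [  0  12   5  |   1   0   1 ]
R2 <- (1/-6)*R2:  [    0     1   2/3  |   1/3  -1/6     0 ]
R1 <- R1 - (-1/3)*R2:  [     1      0  -10/9  |   -2/9  -1/18      0 ]
R3 <- R3 - (12)*R2:  [  0   0  -3  |  -3   2   1 ]
R3 <- (1/-3)*R3:  [    0     0     1  |     1  -2/3  -1/3 ]
R1 <- R1 - (-10/9)*R3:  [      1       0       0  |     8/9  -43/54  -10/27 ]
R2 <- R2 - (2/3)*R3:  [    0     1     0  |  -1/3  5/18   2/9 ]
Right block of [I | A^{-1}] is the inverse:
[  8/9  -43/54  -10/27 ]
[ -1/3    5/18     2/9 ]
[    1    -2/3    -1/3 ]

inverse = [8/9 -43/54 -10/27; -1/3 5/18 2/9; 1 -2/3 -1/3]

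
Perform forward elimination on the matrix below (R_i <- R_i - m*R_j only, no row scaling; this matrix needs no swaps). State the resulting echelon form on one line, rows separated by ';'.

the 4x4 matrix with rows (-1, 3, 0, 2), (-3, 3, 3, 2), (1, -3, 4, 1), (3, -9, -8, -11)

REF = [-1 3 0 2; 0 -6 3 -4; 0 0 4 3; 0 0 0 1]

Forward elimination:
R2 <- R2 - (3)*R1:  [  0  -6   3  -4 ]
R3 <- R3 - (-1)*R1:  [ 0  0  4  3 ]
R4 <- R4 - (-3)*R1:  [  0   0  -8  -5 ]
R4 <- R4 - (-2)*R3:  [ 0  0  0  1 ]
Row echelon form:
[ -1   3  0   2 ]
[  0  -6  3  -4 ]
[  0   0  4   3 ]
[  0   0  0   1 ]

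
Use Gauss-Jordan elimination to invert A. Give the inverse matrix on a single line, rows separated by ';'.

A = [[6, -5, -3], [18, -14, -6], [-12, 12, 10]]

inverse = [17/3 -7/6 1; 9 -2 3/2; -4 1 -1/2]

Gauss-Jordan on [A | I]:
R1 <- (1/6)*R1:  [    1  -5/6  -1/2  |   1/6     0     0 ]
R2 <- R2 - (18)*R1:  [  0   1   3  |  -3   1   0 ]
R3 <- R3 - (-12)*R1:  [ 0  2  4  |  2  0  1 ]
R1 <- R1 - (-5/6)*R2:  [    1     0     2  |  -7/3   5/6     0 ]
R3 <- R3 - (2)*R2:  [  0   0  -2  |   8  -2   1 ]
R3 <- (1/-2)*R3:  [    0     0     1  |    -4     1  -1/2 ]
R1 <- R1 - (2)*R3:  [    1     0     0  |  17/3  -7/6     1 ]
R2 <- R2 - (3)*R3:  [   0    1    0  |    9   -2  3/2 ]
Right block of [I | A^{-1}] is the inverse:
[ 17/3  -7/6     1 ]
[    9    -2   3/2 ]
[   -4     1  -1/2 ]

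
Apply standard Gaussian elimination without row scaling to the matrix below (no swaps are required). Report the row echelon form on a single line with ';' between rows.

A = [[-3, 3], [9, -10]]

REF = [-3 3; 0 -1]

Forward elimination:
R2 <- R2 - (-3)*R1:  [  0  -1 ]
Row echelon form:
[ -3   3 ]
[  0  -1 ]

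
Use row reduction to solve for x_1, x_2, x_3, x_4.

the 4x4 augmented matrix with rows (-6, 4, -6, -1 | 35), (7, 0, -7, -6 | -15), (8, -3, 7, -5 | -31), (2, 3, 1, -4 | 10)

Forward elimination on [A|b]:
R2 <- R2 - (-7/6)*R1:  [     0   14/3    -14  -43/6  155/6 ]
R3 <- R3 - (-4/3)*R1:  [     0    7/3     -1  -19/3   47/3 ]
R4 <- R4 - (-1/3)*R1:  [     0   13/3     -1  -13/3   65/3 ]
R3 <- R3 - (1/2)*R2:  [     0      0      6  -11/4   11/4 ]
R4 <- R4 - (13/14)*R2:  [      0       0      12   65/28  -65/28 ]
R4 <- R4 - (2)*R3:  [       0        0        0   219/28  -219/28 ]
Row echelon form:
[ -6     4   -6      -1  |       35 ]
[  0  14/3  -14   -43/6  |    155/6 ]
[  0     0    6   -11/4  |     11/4 ]
[  0     0    0  219/28  |  -219/28 ]
Back-substitution:
x_4 = (-219/28) / (219/28) = -1
x_3 = (11/4 - (-11/4)*(-1)) / 6 = 0
x_2 = (155/6 - (-14)*(0) - (-43/6)*(-1)) / (14/3) = 4
x_1 = (35 - (4)*(4) - (-6)*(0) - (-1)*(-1)) / -6 = -3

(-3, 4, 0, -1)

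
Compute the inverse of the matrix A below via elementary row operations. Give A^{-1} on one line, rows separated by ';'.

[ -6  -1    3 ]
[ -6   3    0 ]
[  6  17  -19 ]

Gauss-Jordan on [A | I]:
R1 <- (1/-6)*R1:  [    1   1/6  -1/2  |  -1/6     0     0 ]
R2 <- R2 - (-6)*R1:  [  0   4  -3  |  -1   1   0 ]
R3 <- R3 - (6)*R1:  [   0   16  -16  |    1    0    1 ]
R2 <- (1/4)*R2:  [    0     1  -3/4  |  -1/4   1/4     0 ]
R1 <- R1 - (1/6)*R2:  [     1      0   -3/8  |   -1/8  -1/24      0 ]
R3 <- R3 - (16)*R2:  [  0   0  -4  |   5  -4   1 ]
R3 <- (1/-4)*R3:  [    0     0     1  |  -5/4     1  -1/4 ]
R1 <- R1 - (-3/8)*R3:  [      1       0       0  |  -19/32     1/3   -3/32 ]
R2 <- R2 - (-3/4)*R3:  [      0       1       0  |  -19/16       1   -3/16 ]
Right block of [I | A^{-1}] is the inverse:
[ -19/32  1/3  -3/32 ]
[ -19/16    1  -3/16 ]
[   -5/4    1   -1/4 ]

inverse = [-19/32 1/3 -3/32; -19/16 1 -3/16; -5/4 1 -1/4]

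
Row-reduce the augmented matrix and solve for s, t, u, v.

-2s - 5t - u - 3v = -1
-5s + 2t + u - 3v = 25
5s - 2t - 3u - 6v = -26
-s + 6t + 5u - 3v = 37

(-3, 1, 5, -1)

Forward elimination on [A|b]:
R2 <- R2 - (5/2)*R1:  [    0  29/2   7/2   9/2  55/2 ]
R3 <- R3 - (-5/2)*R1:  [     0  -29/2  -11/2  -27/2  -57/2 ]
R4 <- R4 - (1/2)*R1:  [    0  17/2  11/2  -3/2  75/2 ]
R3 <- R3 - (-1)*R2:  [  0   0  -2  -9  -1 ]
R4 <- R4 - (17/29)*R2:  [       0        0   100/29  -120/29   620/29 ]
R4 <- R4 - (-50/29)*R3:  [       0        0        0  -570/29   570/29 ]
Row echelon form:
[ -2    -5   -1       -3  |      -1 ]
[  0  29/2  7/2      9/2  |    55/2 ]
[  0     0   -2       -9  |      -1 ]
[  0     0    0  -570/29  |  570/29 ]
Back-substitution:
v = (570/29) / (-570/29) = -1
u = (-1 - (-9)*(-1)) / -2 = 5
t = (55/2 - (7/2)*(5) - (9/2)*(-1)) / (29/2) = 1
s = (-1 - (-5)*(1) - (-1)*(5) - (-3)*(-1)) / -2 = -3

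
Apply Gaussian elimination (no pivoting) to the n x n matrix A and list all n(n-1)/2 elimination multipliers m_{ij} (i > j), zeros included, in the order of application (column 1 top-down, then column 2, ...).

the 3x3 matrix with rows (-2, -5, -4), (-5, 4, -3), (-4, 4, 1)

Forward elimination:
R2 <- R2 - (5/2)*R1:  [    0  33/2     7 ]
R3 <- R3 - (2)*R1:  [  0  14   9 ]
R3 <- R3 - (28/33)*R2:  [      0       0  101/33 ]
Multipliers (in order of application): m_{21} = 5/2, m_{31} = 2, m_{32} = 28/33

multipliers: 5/2, 2, 28/33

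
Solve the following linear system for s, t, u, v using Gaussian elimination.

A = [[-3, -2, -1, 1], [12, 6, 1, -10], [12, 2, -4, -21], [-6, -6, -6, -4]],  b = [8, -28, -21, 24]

(3, -5, -4, 3)

Forward elimination on [A|b]:
R2 <- R2 - (-4)*R1:  [  0  -2  -3  -6   4 ]
R3 <- R3 - (-4)*R1:  [   0   -6   -8  -17   11 ]
R4 <- R4 - (2)*R1:  [  0  -2  -4  -6   8 ]
R3 <- R3 - (3)*R2:  [  0   0   1   1  -1 ]
R4 <- R4 - (1)*R2:  [  0   0  -1   0   4 ]
R4 <- R4 - (-1)*R3:  [ 0  0  0  1  3 ]
Row echelon form:
[ -3  -2  -1   1  |   8 ]
[  0  -2  -3  -6  |   4 ]
[  0   0   1   1  |  -1 ]
[  0   0   0   1  |   3 ]
Back-substitution:
v = (3) / 1 = 3
u = (-1 - (1)*(3)) / 1 = -4
t = (4 - (-3)*(-4) - (-6)*(3)) / -2 = -5
s = (8 - (-2)*(-5) - (-1)*(-4) - (1)*(3)) / -3 = 3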